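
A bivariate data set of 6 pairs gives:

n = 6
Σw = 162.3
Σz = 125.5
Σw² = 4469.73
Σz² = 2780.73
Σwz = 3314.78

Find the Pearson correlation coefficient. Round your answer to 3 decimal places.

-0.719

r = (nΣwz − ΣwΣz) / √[(nΣw² − (Σw)²)(nΣz² − (Σz)²)]
Numerator: 6×3314.78 − 162.3×125.5 = -479.97
Denominator: √[(26818.38 − 26341.29)(16684.38 − 15750.25)] = √[477.09 × 934.13] = 667.5808
r = -479.97 / 667.5808 ≈ -0.719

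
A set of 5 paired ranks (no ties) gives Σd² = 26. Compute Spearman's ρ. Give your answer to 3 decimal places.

ρ = 1 − 6Σd² / [n(n²−1)] = 1 − 6×26 / (5×24)
  = 1 − 156/120 = 1 − 1.3000 ≈ -0.300

-0.300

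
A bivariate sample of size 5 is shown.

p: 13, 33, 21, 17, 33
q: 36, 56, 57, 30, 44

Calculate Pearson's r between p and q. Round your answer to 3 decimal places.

n = 5, Σp = 117, Σq = 223, Σp² = 3077, Σq² = 10517, Σpq = 5475
nΣpq − ΣpΣq = 27375 − 26091 = 1284
nΣp² − (Σp)² = 15385 − 13689 = 1696; nΣq² − (Σq)² = 52585 − 49729 = 2856
r = 1284 / √(1696 × 2856) = 1284 / 2200.8580 ≈ 0.583

0.583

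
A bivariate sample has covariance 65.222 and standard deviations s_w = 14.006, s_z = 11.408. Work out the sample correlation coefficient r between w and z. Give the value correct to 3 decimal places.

r = Cov(w,z) / (s_w · s_z) = 65.222 / (14.006 × 11.408)
  = 65.222 / 159.7804 ≈ 0.408

0.408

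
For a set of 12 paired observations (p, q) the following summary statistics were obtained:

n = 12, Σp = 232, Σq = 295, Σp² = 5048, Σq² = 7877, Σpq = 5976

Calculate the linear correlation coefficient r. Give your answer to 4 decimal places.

0.4598

r = (nΣpq − ΣpΣq) / √[(nΣp² − (Σp)²)(nΣq² − (Σq)²)]
Numerator: 12×5976 − 232×295 = 3272
Denominator: √[(60576 − 53824)(94524 − 87025)] = √[6752 × 7499] = 7115.7043
r = 3272 / 7115.7043 ≈ 0.4598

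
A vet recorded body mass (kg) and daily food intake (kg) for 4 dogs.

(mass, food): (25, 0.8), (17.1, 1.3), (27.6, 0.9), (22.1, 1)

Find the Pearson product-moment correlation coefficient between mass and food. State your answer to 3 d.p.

n = 4, Σx = 91.8, Σy = 4, Σx² = 2167.58, Σy² = 4.14, Σxy = 89.17
nΣxy − ΣxΣy = 356.68 − 367.2 = -10.52
nΣx² − (Σx)² = 8670.32 − 8427.24 = 243.08; nΣy² − (Σy)² = 16.56 − 16 = 0.56
r = -10.52 / √(243.08 × 0.56) = -10.52 / 11.6673 ≈ -0.902

-0.902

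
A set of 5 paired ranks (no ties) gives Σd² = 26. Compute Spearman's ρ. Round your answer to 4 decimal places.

-0.3000

ρ = 1 − 6Σd² / [n(n²−1)] = 1 − 6×26 / (5×24)
  = 1 − 156/120 = 1 − 1.30000 ≈ -0.3000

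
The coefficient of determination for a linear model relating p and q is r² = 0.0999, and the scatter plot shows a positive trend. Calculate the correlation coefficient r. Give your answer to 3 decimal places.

0.316

|r| = √0.0999 = 0.316
The association is positive, so r = 0.316.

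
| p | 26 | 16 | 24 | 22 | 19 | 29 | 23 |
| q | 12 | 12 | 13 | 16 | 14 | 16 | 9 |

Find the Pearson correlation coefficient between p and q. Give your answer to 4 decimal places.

0.2385

n = 7, Σp = 159, Σq = 92, Σp² = 3723, Σq² = 1246, Σpq = 2105
nΣpq − ΣpΣq = 14735 − 14628 = 107
nΣp² − (Σp)² = 26061 − 25281 = 780; nΣq² − (Σq)² = 8722 − 8464 = 258
r = 107 / √(780 × 258) = 107 / 448.5978 ≈ 0.2385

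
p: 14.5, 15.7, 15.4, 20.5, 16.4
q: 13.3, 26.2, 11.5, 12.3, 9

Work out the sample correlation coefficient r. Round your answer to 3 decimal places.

-0.189

n = 5, Σp = 82.5, Σq = 72.3, Σp² = 1383.11, Σq² = 1227.87, Σpq = 1181.04
nΣpq − ΣpΣq = 5905.2 − 5964.75 = -59.55
nΣp² − (Σp)² = 6915.55 − 6806.25 = 109.3; nΣq² − (Σq)² = 6139.35 − 5227.29 = 912.06
r = -59.55 / √(109.3 × 912.06) = -59.55 / 315.7343 ≈ -0.189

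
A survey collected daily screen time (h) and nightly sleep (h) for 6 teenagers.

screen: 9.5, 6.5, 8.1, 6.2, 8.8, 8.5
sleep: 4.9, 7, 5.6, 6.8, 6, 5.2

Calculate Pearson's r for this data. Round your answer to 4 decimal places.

-0.9082

n = 6, Σx = 47.6, Σy = 35.5, Σx² = 386.24, Σy² = 213.65, Σxy = 276.57
nΣxy − ΣxΣy = 1659.42 − 1689.8 = -30.38
nΣx² − (Σx)² = 2317.44 − 2265.76 = 51.68; nΣy² − (Σy)² = 1281.9 − 1260.25 = 21.65
r = -30.38 / √(51.68 × 21.65) = -30.38 / 33.4495 ≈ -0.9082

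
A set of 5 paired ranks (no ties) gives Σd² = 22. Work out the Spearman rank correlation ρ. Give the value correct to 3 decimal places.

ρ = 1 − 6Σd² / [n(n²−1)] = 1 − 6×22 / (5×24)
  = 1 − 132/120 = 1 − 1.1000 ≈ -0.100

-0.100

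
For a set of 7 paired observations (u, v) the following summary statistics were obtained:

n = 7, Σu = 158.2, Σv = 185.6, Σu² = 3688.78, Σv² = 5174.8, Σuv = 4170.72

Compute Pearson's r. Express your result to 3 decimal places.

r = (nΣuv − ΣuΣv) / √[(nΣu² − (Σu)²)(nΣv² − (Σv)²)]
Numerator: 7×4170.72 − 158.2×185.6 = -166.88
Denominator: √[(25821.46 − 25027.24)(36223.6 − 34447.36)] = √[794.22 × 1776.24] = 1187.7396
r = -166.88 / 1187.7396 ≈ -0.141

-0.141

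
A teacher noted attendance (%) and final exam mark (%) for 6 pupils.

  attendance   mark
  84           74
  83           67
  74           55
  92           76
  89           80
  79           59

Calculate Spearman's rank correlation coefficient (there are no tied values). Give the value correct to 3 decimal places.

0.943

Rank attendance: 4, 3, 1, 6, 5, 2
Rank mark: 4, 3, 1, 5, 6, 2
d = rank(attendance) − rank(mark): 0, 0, 0, 1, -1, 0; Σd² = 2
ρ = 1 − 6Σd² / [n(n²−1)] = 1 − 6×2 / (6×35) = 1 − 12/210 ≈ 0.943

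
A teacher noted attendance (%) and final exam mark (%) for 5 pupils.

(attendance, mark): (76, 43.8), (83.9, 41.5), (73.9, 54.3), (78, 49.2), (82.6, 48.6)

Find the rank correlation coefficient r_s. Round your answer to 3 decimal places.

-0.700

Rank attendance: 2, 5, 1, 3, 4
Rank mark: 2, 1, 5, 4, 3
d = rank(attendance) − rank(mark): 0, 4, -4, -1, 1; Σd² = 34
ρ = 1 − 6Σd² / [n(n²−1)] = 1 − 6×34 / (5×24) = 1 − 204/120 ≈ -0.700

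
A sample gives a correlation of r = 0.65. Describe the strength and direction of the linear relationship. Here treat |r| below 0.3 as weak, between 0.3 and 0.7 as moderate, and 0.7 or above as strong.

moderate positive

r = 0.65 > 0 so the relationship is positive.
|r| = 0.65, which falls in the moderate range.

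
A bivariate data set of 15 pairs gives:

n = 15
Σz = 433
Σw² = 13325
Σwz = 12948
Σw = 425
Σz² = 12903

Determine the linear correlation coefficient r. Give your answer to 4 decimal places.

0.9442

r = (nΣwz − ΣwΣz) / √[(nΣw² − (Σw)²)(nΣz² − (Σz)²)]
Numerator: 15×12948 − 425×433 = 10195
Denominator: √[(199875 − 180625)(193545 − 187489)] = √[19250 × 6056] = 10797.1292
r = 10195 / 10797.1292 ≈ 0.9442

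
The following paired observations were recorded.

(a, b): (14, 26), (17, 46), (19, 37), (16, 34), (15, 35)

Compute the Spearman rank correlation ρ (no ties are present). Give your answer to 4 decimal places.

Rank a: 1, 4, 5, 3, 2
Rank b: 1, 5, 4, 2, 3
d = rank(a) − rank(b): 0, -1, 1, 1, -1; Σd² = 4
ρ = 1 − 6Σd² / [n(n²−1)] = 1 − 6×4 / (5×24) = 1 − 24/120 ≈ 0.8000

0.8000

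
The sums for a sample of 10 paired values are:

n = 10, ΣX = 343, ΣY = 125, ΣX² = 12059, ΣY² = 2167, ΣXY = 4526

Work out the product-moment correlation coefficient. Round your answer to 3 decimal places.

0.566

r = (nΣXY − ΣXΣY) / √[(nΣX² − (ΣX)²)(nΣY² − (ΣY)²)]
Numerator: 10×4526 − 343×125 = 2385
Denominator: √[(120590 − 117649)(21670 − 15625)] = √[2941 × 6045] = 4216.4375
r = 2385 / 4216.4375 ≈ 0.566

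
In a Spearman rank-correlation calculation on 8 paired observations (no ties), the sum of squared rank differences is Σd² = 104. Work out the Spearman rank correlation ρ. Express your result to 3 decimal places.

ρ = 1 − 6Σd² / [n(n²−1)] = 1 − 6×104 / (8×63)
  = 1 − 624/504 = 1 − 1.2381 ≈ -0.238

-0.238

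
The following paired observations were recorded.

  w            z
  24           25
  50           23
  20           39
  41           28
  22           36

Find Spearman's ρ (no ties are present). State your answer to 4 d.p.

-0.9000

Rank w: 3, 5, 1, 4, 2
Rank z: 2, 1, 5, 3, 4
d = rank(w) − rank(z): 1, 4, -4, 1, -2; Σd² = 38
ρ = 1 − 6Σd² / [n(n²−1)] = 1 − 6×38 / (5×24) = 1 − 228/120 ≈ -0.9000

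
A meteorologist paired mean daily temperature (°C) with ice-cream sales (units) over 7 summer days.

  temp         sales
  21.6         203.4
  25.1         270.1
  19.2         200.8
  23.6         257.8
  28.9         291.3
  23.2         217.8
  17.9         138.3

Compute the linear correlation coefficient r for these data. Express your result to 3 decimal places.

0.932

n = 7, Σx = 159.5, Σy = 1579.5, Σx² = 3716.03, Σy² = 372526.47, Σxy = 37059.49
nΣxy − ΣxΣy = 259416.43 − 251930.25 = 7486.18
nΣx² − (Σx)² = 26012.21 − 25440.25 = 571.96; nΣy² − (Σy)² = 2607685.29 − 2494820.25 = 112865.04
r = 7486.18 / √(571.96 × 112865.04) = 7486.18 / 8034.5683 ≈ 0.932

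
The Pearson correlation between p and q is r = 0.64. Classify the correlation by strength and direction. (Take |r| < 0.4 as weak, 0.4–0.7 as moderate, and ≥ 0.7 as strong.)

r = 0.64 > 0 so the relationship is positive.
|r| = 0.64, which falls in the moderate range.

moderate positive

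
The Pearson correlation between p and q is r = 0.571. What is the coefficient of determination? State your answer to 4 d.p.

r² = (0.571)² = 0.3260

0.3260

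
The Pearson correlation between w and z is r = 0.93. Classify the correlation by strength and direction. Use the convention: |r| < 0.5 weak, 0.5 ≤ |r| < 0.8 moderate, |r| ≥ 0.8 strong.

r = 0.93 > 0 so the relationship is positive.
|r| = 0.93, which falls in the strong range.

strong positive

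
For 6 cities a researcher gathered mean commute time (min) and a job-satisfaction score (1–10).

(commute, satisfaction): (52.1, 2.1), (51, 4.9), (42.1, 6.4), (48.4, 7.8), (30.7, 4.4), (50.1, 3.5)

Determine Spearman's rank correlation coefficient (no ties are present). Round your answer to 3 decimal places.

-0.486

Rank commute: 6, 5, 2, 3, 1, 4
Rank satisfaction: 1, 4, 5, 6, 3, 2
d = rank(commute) − rank(satisfaction): 5, 1, -3, -3, -2, 2; Σd² = 52
ρ = 1 − 6Σd² / [n(n²−1)] = 1 − 6×52 / (6×35) = 1 − 312/210 ≈ -0.486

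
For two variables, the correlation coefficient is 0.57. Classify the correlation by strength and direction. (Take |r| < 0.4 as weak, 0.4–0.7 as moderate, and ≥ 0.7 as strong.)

r = 0.57 > 0 so the relationship is positive.
|r| = 0.57, which falls in the moderate range.

moderate positive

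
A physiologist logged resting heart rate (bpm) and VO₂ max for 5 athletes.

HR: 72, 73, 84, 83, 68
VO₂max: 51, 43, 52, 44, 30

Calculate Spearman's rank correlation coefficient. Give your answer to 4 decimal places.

Rank HR: 2, 3, 5, 4, 1
Rank VO₂max: 4, 2, 5, 3, 1
d = rank(HR) − rank(VO₂max): -2, 1, 0, 1, 0; Σd² = 6
ρ = 1 − 6Σd² / [n(n²−1)] = 1 − 6×6 / (5×24) = 1 − 36/120 ≈ 0.7000

0.7000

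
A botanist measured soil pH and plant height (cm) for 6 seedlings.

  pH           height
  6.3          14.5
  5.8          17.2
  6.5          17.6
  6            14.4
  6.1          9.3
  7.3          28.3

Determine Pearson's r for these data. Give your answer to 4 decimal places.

0.8121

n = 6, Σx = 38, Σy = 101.3, Σx² = 242.08, Σy² = 1910.59, Σxy = 655.23
nΣxy − ΣxΣy = 3931.38 − 3849.4 = 81.98
nΣx² − (Σx)² = 1452.48 − 1444 = 8.48; nΣy² − (Σy)² = 11463.54 − 10261.69 = 1201.85
r = 81.98 / √(8.48 × 1201.85) = 81.98 / 100.9539 ≈ 0.8121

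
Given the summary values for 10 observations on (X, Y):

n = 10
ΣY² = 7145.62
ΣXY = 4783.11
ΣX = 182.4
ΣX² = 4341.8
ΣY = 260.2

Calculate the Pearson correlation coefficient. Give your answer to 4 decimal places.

0.0601

r = (nΣXY − ΣXΣY) / √[(nΣX² − (ΣX)²)(nΣY² − (ΣY)²)]
Numerator: 10×4783.11 − 182.4×260.2 = 370.62
Denominator: √[(43418 − 33269.76)(71456.2 − 67704.04)] = √[10148.24 × 3752.16] = 6170.7228
r = 370.62 / 6170.7228 ≈ 0.0601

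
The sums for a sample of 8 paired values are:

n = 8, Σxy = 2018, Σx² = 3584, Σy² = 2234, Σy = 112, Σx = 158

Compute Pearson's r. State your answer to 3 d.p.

r = (nΣxy − ΣxΣy) / √[(nΣx² − (Σx)²)(nΣy² − (Σy)²)]
Numerator: 8×2018 − 158×112 = -1552
Denominator: √[(28672 − 24964)(17872 − 12544)] = √[3708 × 5328] = 4444.7974
r = -1552 / 4444.7974 ≈ -0.349

-0.349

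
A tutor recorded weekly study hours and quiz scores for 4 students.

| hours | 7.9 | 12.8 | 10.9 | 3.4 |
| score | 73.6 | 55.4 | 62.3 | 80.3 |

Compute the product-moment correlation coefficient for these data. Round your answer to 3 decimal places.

n = 4, Σx = 35, Σy = 271.6, Σx² = 356.62, Σy² = 18815.5, Σxy = 2242.65
nΣxy − ΣxΣy = 8970.6 − 9506 = -535.4
nΣx² − (Σx)² = 1426.48 − 1225 = 201.48; nΣy² − (Σy)² = 75262 − 73766.56 = 1495.44
r = -535.4 / √(201.48 × 1495.44) = -535.4 / 548.9091 ≈ -0.975

-0.975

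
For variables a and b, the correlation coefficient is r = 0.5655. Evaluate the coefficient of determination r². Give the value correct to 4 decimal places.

0.3198

r² = (0.5655)² = 0.3198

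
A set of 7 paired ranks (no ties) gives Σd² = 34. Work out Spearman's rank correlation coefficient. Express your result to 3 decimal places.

ρ = 1 − 6Σd² / [n(n²−1)] = 1 − 6×34 / (7×48)
  = 1 − 204/336 = 1 − 0.6071 ≈ 0.393

0.393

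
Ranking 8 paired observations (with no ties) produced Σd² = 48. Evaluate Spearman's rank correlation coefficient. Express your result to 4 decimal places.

0.4286

ρ = 1 − 6Σd² / [n(n²−1)] = 1 − 6×48 / (8×63)
  = 1 − 288/504 = 1 − 0.57143 ≈ 0.4286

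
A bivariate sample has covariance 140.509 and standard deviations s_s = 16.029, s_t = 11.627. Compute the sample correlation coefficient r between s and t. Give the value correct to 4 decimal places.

0.7539

r = Cov(s,t) / (s_s · s_t) = 140.509 / (16.029 × 11.627)
  = 140.509 / 186.3692 ≈ 0.7539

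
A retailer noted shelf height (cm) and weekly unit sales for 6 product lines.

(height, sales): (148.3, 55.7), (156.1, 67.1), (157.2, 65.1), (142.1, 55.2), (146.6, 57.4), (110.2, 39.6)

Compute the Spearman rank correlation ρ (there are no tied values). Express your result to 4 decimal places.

0.8857

Rank height: 4, 5, 6, 2, 3, 1
Rank sales: 3, 6, 5, 2, 4, 1
d = rank(height) − rank(sales): 1, -1, 1, 0, -1, 0; Σd² = 4
ρ = 1 − 6Σd² / [n(n²−1)] = 1 − 6×4 / (6×35) = 1 − 24/210 ≈ 0.8857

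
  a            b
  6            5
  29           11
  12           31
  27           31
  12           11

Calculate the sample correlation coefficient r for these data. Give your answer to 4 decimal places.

n = 5, Σa = 86, Σb = 89, Σa² = 1894, Σb² = 2189, Σab = 1690
nΣab − ΣaΣb = 8450 − 7654 = 796
nΣa² − (Σa)² = 9470 − 7396 = 2074; nΣb² − (Σb)² = 10945 − 7921 = 3024
r = 796 / √(2074 × 3024) = 796 / 2504.3514 ≈ 0.3178

0.3178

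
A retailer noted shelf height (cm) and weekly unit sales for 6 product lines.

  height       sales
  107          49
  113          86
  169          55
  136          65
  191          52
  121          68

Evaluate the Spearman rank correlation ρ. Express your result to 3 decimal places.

-0.143

Rank height: 1, 2, 5, 4, 6, 3
Rank sales: 1, 6, 3, 4, 2, 5
d = rank(height) − rank(sales): 0, -4, 2, 0, 4, -2; Σd² = 40
ρ = 1 − 6Σd² / [n(n²−1)] = 1 − 6×40 / (6×35) = 1 − 240/210 ≈ -0.143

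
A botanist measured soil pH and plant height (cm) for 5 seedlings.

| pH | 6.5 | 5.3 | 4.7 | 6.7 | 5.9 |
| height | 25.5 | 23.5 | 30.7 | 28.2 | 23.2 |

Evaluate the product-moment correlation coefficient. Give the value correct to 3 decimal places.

n = 5, Σx = 29.1, Σy = 131.1, Σx² = 172.13, Σy² = 3478.47, Σxy = 760.41
nΣxy − ΣxΣy = 3802.05 − 3815.01 = -12.96
nΣx² − (Σx)² = 860.65 − 846.81 = 13.84; nΣy² − (Σy)² = 17392.35 − 17187.21 = 205.14
r = -12.96 / √(13.84 × 205.14) = -12.96 / 53.2836 ≈ -0.243

-0.243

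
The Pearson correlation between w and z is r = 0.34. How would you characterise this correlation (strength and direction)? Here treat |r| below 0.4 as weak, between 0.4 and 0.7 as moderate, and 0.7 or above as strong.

weak positive

r = 0.34 > 0 so the relationship is positive.
|r| = 0.34, which falls in the weak range.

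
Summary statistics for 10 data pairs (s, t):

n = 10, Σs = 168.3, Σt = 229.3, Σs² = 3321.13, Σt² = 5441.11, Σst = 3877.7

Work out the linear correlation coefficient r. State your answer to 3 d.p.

0.062

r = (nΣst − ΣsΣt) / √[(nΣs² − (Σs)²)(nΣt² − (Σt)²)]
Numerator: 10×3877.7 − 168.3×229.3 = 185.81
Denominator: √[(33211.3 − 28324.89)(54411.1 − 52578.49)] = √[4886.41 × 1832.61] = 2992.4712
r = 185.81 / 2992.4712 ≈ 0.062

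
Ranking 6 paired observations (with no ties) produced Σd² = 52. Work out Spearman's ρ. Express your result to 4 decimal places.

ρ = 1 − 6Σd² / [n(n²−1)] = 1 − 6×52 / (6×35)
  = 1 − 312/210 = 1 − 1.48571 ≈ -0.4857

-0.4857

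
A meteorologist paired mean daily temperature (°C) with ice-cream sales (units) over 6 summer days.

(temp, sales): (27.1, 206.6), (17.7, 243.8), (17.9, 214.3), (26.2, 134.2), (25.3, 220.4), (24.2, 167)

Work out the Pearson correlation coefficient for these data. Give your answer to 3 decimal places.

n = 6, Σx = 138.4, Σy = 1186.3, Σx² = 3280.28, Σy² = 242521.29, Σxy = 26883.65
nΣxy − ΣxΣy = 161301.9 − 164183.92 = -2882.02
nΣx² − (Σx)² = 19681.68 − 19154.56 = 527.12; nΣy² − (Σy)² = 1455127.74 − 1407307.69 = 47820.05
r = -2882.02 / √(527.12 × 47820.05) = -2882.02 / 5020.6478 ≈ -0.574

-0.574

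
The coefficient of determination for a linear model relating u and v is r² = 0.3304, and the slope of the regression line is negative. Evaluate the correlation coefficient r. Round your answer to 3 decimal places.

|r| = √0.3304 = 0.575
The association is negative, so r = −0.575.

-0.575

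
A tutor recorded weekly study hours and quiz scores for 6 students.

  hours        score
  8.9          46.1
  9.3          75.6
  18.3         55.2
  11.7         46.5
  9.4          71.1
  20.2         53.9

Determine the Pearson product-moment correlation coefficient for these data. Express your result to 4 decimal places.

n = 6, Σx = 77.8, Σy = 348.4, Σx² = 1133.88, Σy² = 21010.28, Σxy = 4424.7
nΣxy − ΣxΣy = 26548.2 − 27105.52 = -557.32
nΣx² − (Σx)² = 6803.28 − 6052.84 = 750.44; nΣy² − (Σy)² = 126061.68 − 121382.56 = 4679.12
r = -557.32 / √(750.44 × 4679.12) = -557.32 / 1873.8727 ≈ -0.2974

-0.2974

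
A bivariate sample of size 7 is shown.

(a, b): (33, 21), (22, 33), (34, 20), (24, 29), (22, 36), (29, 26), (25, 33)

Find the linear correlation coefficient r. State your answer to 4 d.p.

n = 7, Σa = 189, Σb = 198, Σa² = 5255, Σb² = 5832, Σab = 5166
nΣab − ΣaΣb = 36162 − 37422 = -1260
nΣa² − (Σa)² = 36785 − 35721 = 1064; nΣb² − (Σb)² = 40824 − 39204 = 1620
r = -1260 / √(1064 × 1620) = -1260 / 1312.8899 ≈ -0.9597

-0.9597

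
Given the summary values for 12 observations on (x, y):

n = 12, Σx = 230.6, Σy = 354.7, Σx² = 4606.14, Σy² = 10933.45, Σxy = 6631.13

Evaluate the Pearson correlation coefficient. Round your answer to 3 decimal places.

-0.660

r = (nΣxy − ΣxΣy) / √[(nΣx² − (Σx)²)(nΣy² − (Σy)²)]
Numerator: 12×6631.13 − 230.6×354.7 = -2220.26
Denominator: √[(55273.68 − 53176.36)(131201.4 − 125812.09)] = √[2097.32 × 5389.31] = 3362.0095
r = -2220.26 / 3362.0095 ≈ -0.660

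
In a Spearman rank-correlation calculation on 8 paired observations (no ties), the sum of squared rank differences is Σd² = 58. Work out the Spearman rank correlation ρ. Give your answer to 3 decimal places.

0.310

ρ = 1 − 6Σd² / [n(n²−1)] = 1 − 6×58 / (8×63)
  = 1 − 348/504 = 1 − 0.6905 ≈ 0.310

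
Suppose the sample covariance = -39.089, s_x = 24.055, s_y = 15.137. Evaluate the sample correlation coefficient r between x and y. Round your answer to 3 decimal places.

-0.107

r = Cov(x,y) / (s_x · s_y) = -39.089 / (24.055 × 15.137)
  = -39.089 / 364.1205 ≈ -0.107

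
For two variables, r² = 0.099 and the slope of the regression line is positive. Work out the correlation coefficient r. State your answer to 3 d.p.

|r| = √0.099 = 0.315
The association is positive, so r = 0.315.

0.315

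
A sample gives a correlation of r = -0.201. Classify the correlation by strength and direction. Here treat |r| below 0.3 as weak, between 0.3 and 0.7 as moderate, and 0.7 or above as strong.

weak negative

r = -0.201 < 0 so the relationship is negative.
|r| = 0.201, which falls in the weak range.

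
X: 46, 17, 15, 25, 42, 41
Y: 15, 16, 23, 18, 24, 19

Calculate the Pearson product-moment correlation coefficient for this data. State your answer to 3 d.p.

n = 6, ΣX = 186, ΣY = 115, ΣX² = 6700, ΣY² = 2271, ΣXY = 3544
nΣXY − ΣXΣY = 21264 − 21390 = -126
nΣX² − (ΣX)² = 40200 − 34596 = 5604; nΣY² − (ΣY)² = 13626 − 13225 = 401
r = -126 / √(5604 × 401) = -126 / 1499.0677 ≈ -0.084

-0.084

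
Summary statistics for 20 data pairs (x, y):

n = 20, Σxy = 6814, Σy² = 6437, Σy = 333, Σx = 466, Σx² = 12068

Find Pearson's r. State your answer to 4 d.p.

-0.9092

r = (nΣxy − ΣxΣy) / √[(nΣx² − (Σx)²)(nΣy² − (Σy)²)]
Numerator: 20×6814 − 466×333 = -18898
Denominator: √[(241360 − 217156)(128740 − 110889)] = √[24204 × 17851] = 20786.1878
r = -18898 / 20786.1878 ≈ -0.9092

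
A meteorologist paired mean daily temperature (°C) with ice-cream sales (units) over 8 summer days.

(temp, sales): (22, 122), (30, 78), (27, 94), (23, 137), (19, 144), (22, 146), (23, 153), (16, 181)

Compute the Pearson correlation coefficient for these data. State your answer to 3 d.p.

n = 8, Σx = 182, Σy = 1055, Σx² = 4272, Σy² = 146795, Σxy = 23076
nΣxy − ΣxΣy = 184608 − 192010 = -7402
nΣx² − (Σx)² = 34176 − 33124 = 1052; nΣy² − (Σy)² = 1174360 − 1113025 = 61335
r = -7402 / √(1052 × 61335) = -7402 / 8032.7094 ≈ -0.921

-0.921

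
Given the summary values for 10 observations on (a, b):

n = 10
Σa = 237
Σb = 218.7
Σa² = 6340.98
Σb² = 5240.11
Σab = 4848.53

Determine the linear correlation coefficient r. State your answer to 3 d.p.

r = (nΣab − ΣaΣb) / √[(nΣa² − (Σa)²)(nΣb² − (Σb)²)]
Numerator: 10×4848.53 − 237×218.7 = -3346.6
Denominator: √[(63409.8 − 56169)(52401.1 − 47829.69)] = √[7240.8 × 4571.41] = 5753.3178
r = -3346.6 / 5753.3178 ≈ -0.582

-0.582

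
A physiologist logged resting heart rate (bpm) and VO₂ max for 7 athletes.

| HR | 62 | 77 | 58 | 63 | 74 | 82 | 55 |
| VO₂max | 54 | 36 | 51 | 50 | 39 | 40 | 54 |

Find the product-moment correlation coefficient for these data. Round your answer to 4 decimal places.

-0.9184

n = 7, Σx = 471, Σy = 324, Σx² = 32331, Σy² = 15350, Σxy = 21364
nΣxy − ΣxΣy = 149548 − 152604 = -3056
nΣx² − (Σx)² = 226317 − 221841 = 4476; nΣy² − (Σy)² = 107450 − 104976 = 2474
r = -3056 / √(4476 × 2474) = -3056 / 3327.7055 ≈ -0.9184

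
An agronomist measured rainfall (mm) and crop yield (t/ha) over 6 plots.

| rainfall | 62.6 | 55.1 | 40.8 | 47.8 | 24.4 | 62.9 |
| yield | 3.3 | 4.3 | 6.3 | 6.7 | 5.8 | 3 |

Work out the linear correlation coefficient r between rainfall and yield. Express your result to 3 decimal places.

-0.750

n = 6, Σx = 293.6, Σy = 29.4, Σx² = 15456.02, Σy² = 156.6, Σxy = 1351.03
nΣxy − ΣxΣy = 8106.18 − 8631.84 = -525.66
nΣx² − (Σx)² = 92736.12 − 86200.96 = 6535.16; nΣy² − (Σy)² = 939.6 − 864.36 = 75.24
r = -525.66 / √(6535.16 × 75.24) = -525.66 / 701.2171 ≈ -0.750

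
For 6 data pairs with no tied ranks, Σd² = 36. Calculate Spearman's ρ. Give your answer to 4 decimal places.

-0.0286

ρ = 1 − 6Σd² / [n(n²−1)] = 1 − 6×36 / (6×35)
  = 1 − 216/210 = 1 − 1.02857 ≈ -0.0286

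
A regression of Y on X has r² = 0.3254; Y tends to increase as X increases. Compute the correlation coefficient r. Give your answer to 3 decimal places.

|r| = √0.3254 = 0.570
The association is positive, so r = 0.570.

0.570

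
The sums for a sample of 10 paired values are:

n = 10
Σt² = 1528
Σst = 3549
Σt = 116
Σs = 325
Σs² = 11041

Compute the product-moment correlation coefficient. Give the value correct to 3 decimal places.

-0.748

r = (nΣst − ΣsΣt) / √[(nΣs² − (Σs)²)(nΣt² − (Σt)²)]
Numerator: 10×3549 − 325×116 = -2210
Denominator: √[(110410 − 105625)(15280 − 13456)] = √[4785 × 1824] = 2954.2918
r = -2210 / 2954.2918 ≈ -0.748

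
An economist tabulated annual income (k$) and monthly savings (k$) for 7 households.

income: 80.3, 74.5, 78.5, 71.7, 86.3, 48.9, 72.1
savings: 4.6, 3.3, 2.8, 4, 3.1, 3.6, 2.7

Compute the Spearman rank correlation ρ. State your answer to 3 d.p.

Rank income: 6, 4, 5, 2, 7, 1, 3
Rank savings: 7, 4, 2, 6, 3, 5, 1
d = rank(income) − rank(savings): -1, 0, 3, -4, 4, -4, 2; Σd² = 62
ρ = 1 − 6Σd² / [n(n²−1)] = 1 − 6×62 / (7×48) = 1 − 372/336 ≈ -0.107

-0.107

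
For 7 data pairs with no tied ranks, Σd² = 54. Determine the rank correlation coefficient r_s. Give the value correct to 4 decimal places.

ρ = 1 − 6Σd² / [n(n²−1)] = 1 − 6×54 / (7×48)
  = 1 − 324/336 = 1 − 0.96429 ≈ 0.0357

0.0357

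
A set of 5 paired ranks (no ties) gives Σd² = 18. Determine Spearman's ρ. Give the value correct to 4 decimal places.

ρ = 1 − 6Σd² / [n(n²−1)] = 1 − 6×18 / (5×24)
  = 1 − 108/120 = 1 − 0.90000 ≈ 0.1000

0.1000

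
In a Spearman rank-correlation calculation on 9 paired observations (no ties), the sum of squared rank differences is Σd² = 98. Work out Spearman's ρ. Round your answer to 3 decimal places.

0.183

ρ = 1 − 6Σd² / [n(n²−1)] = 1 − 6×98 / (9×80)
  = 1 − 588/720 = 1 − 0.8167 ≈ 0.183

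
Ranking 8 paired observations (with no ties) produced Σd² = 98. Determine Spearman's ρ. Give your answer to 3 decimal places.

ρ = 1 − 6Σd² / [n(n²−1)] = 1 − 6×98 / (8×63)
  = 1 − 588/504 = 1 − 1.1667 ≈ -0.167

-0.167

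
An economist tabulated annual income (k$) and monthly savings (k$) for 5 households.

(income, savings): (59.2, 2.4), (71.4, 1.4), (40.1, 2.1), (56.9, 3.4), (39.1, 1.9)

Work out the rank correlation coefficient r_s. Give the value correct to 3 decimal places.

-0.100

Rank income: 4, 5, 2, 3, 1
Rank savings: 4, 1, 3, 5, 2
d = rank(income) − rank(savings): 0, 4, -1, -2, -1; Σd² = 22
ρ = 1 − 6Σd² / [n(n²−1)] = 1 − 6×22 / (5×24) = 1 − 132/120 ≈ -0.100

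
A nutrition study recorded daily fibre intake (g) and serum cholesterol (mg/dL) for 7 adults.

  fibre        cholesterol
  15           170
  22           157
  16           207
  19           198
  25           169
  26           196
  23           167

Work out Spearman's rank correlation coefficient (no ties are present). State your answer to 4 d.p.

-0.3214

Rank fibre: 1, 4, 2, 3, 6, 7, 5
Rank cholesterol: 4, 1, 7, 6, 3, 5, 2
d = rank(fibre) − rank(cholesterol): -3, 3, -5, -3, 3, 2, 3; Σd² = 74
ρ = 1 − 6Σd² / [n(n²−1)] = 1 − 6×74 / (7×48) = 1 − 444/336 ≈ -0.3214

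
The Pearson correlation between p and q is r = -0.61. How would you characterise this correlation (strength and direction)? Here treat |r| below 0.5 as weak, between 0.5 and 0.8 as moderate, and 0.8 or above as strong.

r = -0.61 < 0 so the relationship is negative.
|r| = 0.61, which falls in the moderate range.

moderate negative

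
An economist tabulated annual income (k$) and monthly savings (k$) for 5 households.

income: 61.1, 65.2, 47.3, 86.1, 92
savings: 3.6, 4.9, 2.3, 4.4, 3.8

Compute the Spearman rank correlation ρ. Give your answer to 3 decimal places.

Rank income: 2, 3, 1, 4, 5
Rank savings: 2, 5, 1, 4, 3
d = rank(income) − rank(savings): 0, -2, 0, 0, 2; Σd² = 8
ρ = 1 − 6Σd² / [n(n²−1)] = 1 − 6×8 / (5×24) = 1 − 48/120 ≈ 0.600

0.600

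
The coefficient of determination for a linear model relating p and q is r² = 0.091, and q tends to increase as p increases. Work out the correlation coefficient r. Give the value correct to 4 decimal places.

|r| = √0.091 = 0.3017
The association is positive, so r = 0.3017.

0.3017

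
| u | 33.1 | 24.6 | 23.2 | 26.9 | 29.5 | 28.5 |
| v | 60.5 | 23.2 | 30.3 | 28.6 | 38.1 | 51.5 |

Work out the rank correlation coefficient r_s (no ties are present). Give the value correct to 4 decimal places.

Rank u: 6, 2, 1, 3, 5, 4
Rank v: 6, 1, 3, 2, 4, 5
d = rank(u) − rank(v): 0, 1, -2, 1, 1, -1; Σd² = 8
ρ = 1 − 6Σd² / [n(n²−1)] = 1 − 6×8 / (6×35) = 1 − 48/210 ≈ 0.7714

0.7714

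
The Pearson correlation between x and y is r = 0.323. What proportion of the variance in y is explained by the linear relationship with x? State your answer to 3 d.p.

r² = (0.323)² = 0.104

0.104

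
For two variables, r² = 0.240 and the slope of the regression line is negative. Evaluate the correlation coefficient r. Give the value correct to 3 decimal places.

|r| = √0.240 = 0.490
The association is negative, so r = −0.490.

-0.490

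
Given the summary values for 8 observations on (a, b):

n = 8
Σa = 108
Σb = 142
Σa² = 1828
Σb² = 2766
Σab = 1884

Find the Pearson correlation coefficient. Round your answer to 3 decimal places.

r = (nΣab − ΣaΣb) / √[(nΣa² − (Σa)²)(nΣb² − (Σb)²)]
Numerator: 8×1884 − 108×142 = -264
Denominator: √[(14624 − 11664)(22128 − 20164)] = √[2960 × 1964] = 2411.1076
r = -264 / 2411.1076 ≈ -0.109

-0.109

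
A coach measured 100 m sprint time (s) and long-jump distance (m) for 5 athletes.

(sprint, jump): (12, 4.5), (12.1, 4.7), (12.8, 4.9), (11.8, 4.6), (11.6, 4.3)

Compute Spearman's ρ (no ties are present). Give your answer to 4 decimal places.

0.9000

Rank sprint: 3, 4, 5, 2, 1
Rank jump: 2, 4, 5, 3, 1
d = rank(sprint) − rank(jump): 1, 0, 0, -1, 0; Σd² = 2
ρ = 1 − 6Σd² / [n(n²−1)] = 1 − 6×2 / (5×24) = 1 − 12/120 ≈ 0.9000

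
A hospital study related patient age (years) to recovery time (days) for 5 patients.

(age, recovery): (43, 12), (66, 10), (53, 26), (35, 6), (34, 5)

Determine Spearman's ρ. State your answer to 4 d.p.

0.7000

Rank age: 3, 5, 4, 2, 1
Rank recovery: 4, 3, 5, 2, 1
d = rank(age) − rank(recovery): -1, 2, -1, 0, 0; Σd² = 6
ρ = 1 − 6Σd² / [n(n²−1)] = 1 − 6×6 / (5×24) = 1 − 36/120 ≈ 0.7000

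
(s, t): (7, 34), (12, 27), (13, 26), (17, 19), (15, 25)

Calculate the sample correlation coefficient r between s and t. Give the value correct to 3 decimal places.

-0.976

n = 5, Σs = 64, Σt = 131, Σs² = 876, Σt² = 3547, Σst = 1598
nΣst − ΣsΣt = 7990 − 8384 = -394
nΣs² − (Σs)² = 4380 − 4096 = 284; nΣt² − (Σt)² = 17735 − 17161 = 574
r = -394 / √(284 × 574) = -394 / 403.7524 ≈ -0.976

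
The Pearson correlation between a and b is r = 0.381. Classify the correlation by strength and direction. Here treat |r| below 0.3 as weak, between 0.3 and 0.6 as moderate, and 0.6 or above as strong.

r = 0.381 > 0 so the relationship is positive.
|r| = 0.381, which falls in the moderate range.

moderate positive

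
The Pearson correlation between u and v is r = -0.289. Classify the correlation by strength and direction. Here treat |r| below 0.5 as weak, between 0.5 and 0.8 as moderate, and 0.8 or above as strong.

r = -0.289 < 0 so the relationship is negative.
|r| = 0.289, which falls in the weak range.

weak negative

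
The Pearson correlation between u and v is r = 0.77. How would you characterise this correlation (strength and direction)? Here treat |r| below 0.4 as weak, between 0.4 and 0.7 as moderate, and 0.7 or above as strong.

r = 0.77 > 0 so the relationship is positive.
|r| = 0.77, which falls in the strong range.

strong positive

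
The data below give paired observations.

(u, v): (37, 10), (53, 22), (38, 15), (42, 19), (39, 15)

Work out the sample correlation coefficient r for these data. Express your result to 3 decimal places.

n = 5, Σu = 209, Σv = 81, Σu² = 8907, Σv² = 1395, Σuv = 3489
nΣuv − ΣuΣv = 17445 − 16929 = 516
nΣu² − (Σu)² = 44535 − 43681 = 854; nΣv² − (Σv)² = 6975 − 6561 = 414
r = 516 / √(854 × 414) = 516 / 594.6058 ≈ 0.868

0.868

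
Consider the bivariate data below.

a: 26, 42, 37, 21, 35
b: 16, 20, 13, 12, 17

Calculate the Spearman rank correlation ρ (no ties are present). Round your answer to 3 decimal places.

Rank a: 2, 5, 4, 1, 3
Rank b: 3, 5, 2, 1, 4
d = rank(a) − rank(b): -1, 0, 2, 0, -1; Σd² = 6
ρ = 1 − 6Σd² / [n(n²−1)] = 1 − 6×6 / (5×24) = 1 − 36/120 ≈ 0.700

0.700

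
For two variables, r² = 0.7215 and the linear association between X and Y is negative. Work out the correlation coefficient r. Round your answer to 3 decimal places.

|r| = √0.7215 = 0.849
The association is negative, so r = −0.849.

-0.849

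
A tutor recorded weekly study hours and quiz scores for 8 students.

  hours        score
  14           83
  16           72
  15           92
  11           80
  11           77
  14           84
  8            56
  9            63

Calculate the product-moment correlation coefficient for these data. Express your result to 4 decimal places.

0.7333

n = 8, Σx = 98, Σy = 607, Σx² = 1260, Σy² = 47027, Σxy = 7612
nΣxy − ΣxΣy = 60896 − 59486 = 1410
nΣx² − (Σx)² = 10080 − 9604 = 476; nΣy² − (Σy)² = 376216 − 368449 = 7767
r = 1410 / √(476 × 7767) = 1410 / 1922.7824 ≈ 0.7333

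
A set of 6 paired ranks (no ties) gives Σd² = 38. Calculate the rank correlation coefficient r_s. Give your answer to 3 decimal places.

ρ = 1 − 6Σd² / [n(n²−1)] = 1 − 6×38 / (6×35)
  = 1 − 228/210 = 1 − 1.0857 ≈ -0.086

-0.086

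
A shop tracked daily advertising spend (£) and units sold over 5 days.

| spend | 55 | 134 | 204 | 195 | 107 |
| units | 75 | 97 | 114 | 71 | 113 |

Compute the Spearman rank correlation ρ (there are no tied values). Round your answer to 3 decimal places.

Rank spend: 1, 3, 5, 4, 2
Rank units: 2, 3, 5, 1, 4
d = rank(spend) − rank(units): -1, 0, 0, 3, -2; Σd² = 14
ρ = 1 − 6Σd² / [n(n²−1)] = 1 − 6×14 / (5×24) = 1 − 84/120 ≈ 0.300

0.300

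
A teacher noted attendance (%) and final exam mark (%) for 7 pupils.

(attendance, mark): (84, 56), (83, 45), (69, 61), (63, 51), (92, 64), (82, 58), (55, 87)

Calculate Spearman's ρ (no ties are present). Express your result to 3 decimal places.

-0.179

Rank attendance: 6, 5, 3, 2, 7, 4, 1
Rank mark: 3, 1, 5, 2, 6, 4, 7
d = rank(attendance) − rank(mark): 3, 4, -2, 0, 1, 0, -6; Σd² = 66
ρ = 1 − 6Σd² / [n(n²−1)] = 1 − 6×66 / (7×48) = 1 − 396/336 ≈ -0.179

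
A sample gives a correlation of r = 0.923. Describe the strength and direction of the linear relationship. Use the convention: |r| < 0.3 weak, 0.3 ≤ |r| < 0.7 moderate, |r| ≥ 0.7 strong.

r = 0.923 > 0 so the relationship is positive.
|r| = 0.923, which falls in the strong range.

strong positive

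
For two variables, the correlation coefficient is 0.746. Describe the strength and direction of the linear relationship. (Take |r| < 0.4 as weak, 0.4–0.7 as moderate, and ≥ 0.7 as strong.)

r = 0.746 > 0 so the relationship is positive.
|r| = 0.746, which falls in the strong range.

strong positive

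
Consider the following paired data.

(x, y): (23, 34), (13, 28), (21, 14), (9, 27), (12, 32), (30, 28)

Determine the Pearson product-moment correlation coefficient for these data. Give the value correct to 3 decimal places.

n = 6, Σx = 108, Σy = 163, Σx² = 2264, Σy² = 4673, Σxy = 2907
nΣxy − ΣxΣy = 17442 − 17604 = -162
nΣx² − (Σx)² = 13584 − 11664 = 1920; nΣy² − (Σy)² = 28038 − 26569 = 1469
r = -162 / √(1920 × 1469) = -162 / 1679.4285 ≈ -0.096

-0.096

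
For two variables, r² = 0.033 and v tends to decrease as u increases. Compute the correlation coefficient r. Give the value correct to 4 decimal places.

|r| = √0.033 = 0.1817
The association is negative, so r = −0.1817.

-0.1817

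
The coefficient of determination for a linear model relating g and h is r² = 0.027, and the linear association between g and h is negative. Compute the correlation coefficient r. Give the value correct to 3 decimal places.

-0.164

|r| = √0.027 = 0.164
The association is negative, so r = −0.164.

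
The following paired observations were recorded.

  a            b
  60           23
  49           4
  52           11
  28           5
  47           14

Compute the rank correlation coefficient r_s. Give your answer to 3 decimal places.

Rank a: 5, 3, 4, 1, 2
Rank b: 5, 1, 3, 2, 4
d = rank(a) − rank(b): 0, 2, 1, -1, -2; Σd² = 10
ρ = 1 − 6Σd² / [n(n²−1)] = 1 − 6×10 / (5×24) = 1 − 60/120 ≈ 0.500

0.500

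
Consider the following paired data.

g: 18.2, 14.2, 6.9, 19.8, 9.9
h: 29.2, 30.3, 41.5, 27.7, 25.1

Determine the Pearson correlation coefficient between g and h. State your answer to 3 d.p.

-0.564

n = 5, Σg = 69, Σh = 153.8, Σg² = 1070.54, Σh² = 4890.28, Σgh = 2045
nΣgh − ΣgΣh = 10225 − 10612.2 = -387.2
nΣg² − (Σg)² = 5352.7 − 4761 = 591.7; nΣh² − (Σh)² = 24451.4 − 23654.44 = 796.96
r = -387.2 / √(591.7 × 796.96) = -387.2 / 686.7032 ≈ -0.564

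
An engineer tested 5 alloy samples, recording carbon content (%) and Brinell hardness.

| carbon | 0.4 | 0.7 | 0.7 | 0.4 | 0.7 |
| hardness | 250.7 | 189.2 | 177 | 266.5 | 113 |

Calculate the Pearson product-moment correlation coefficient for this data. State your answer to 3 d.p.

n = 5, Σx = 2.9, Σy = 996.4, Σx² = 1.79, Σy² = 213767.38, Σxy = 542.32
nΣxy − ΣxΣy = 2711.6 − 2889.56 = -177.96
nΣx² − (Σx)² = 8.95 − 8.41 = 0.54; nΣy² − (Σy)² = 1068836.9 − 992812.96 = 76023.94
r = -177.96 / √(0.54 × 76023.94) = -177.96 / 202.6152 ≈ -0.878

-0.878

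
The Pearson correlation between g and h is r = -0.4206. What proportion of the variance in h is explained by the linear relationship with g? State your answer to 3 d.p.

0.177

r² = (-0.4206)² = 0.177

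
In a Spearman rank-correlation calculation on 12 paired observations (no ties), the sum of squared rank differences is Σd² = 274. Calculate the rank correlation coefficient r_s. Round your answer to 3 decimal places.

0.042

ρ = 1 − 6Σd² / [n(n²−1)] = 1 − 6×274 / (12×143)
  = 1 − 1644/1716 = 1 − 0.9580 ≈ 0.042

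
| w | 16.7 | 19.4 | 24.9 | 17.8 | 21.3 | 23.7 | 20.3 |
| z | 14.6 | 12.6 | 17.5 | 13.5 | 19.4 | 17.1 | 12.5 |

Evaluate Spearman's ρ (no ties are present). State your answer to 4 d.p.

Rank w: 1, 3, 7, 2, 5, 6, 4
Rank z: 4, 2, 6, 3, 7, 5, 1
d = rank(w) − rank(z): -3, 1, 1, -1, -2, 1, 3; Σd² = 26
ρ = 1 − 6Σd² / [n(n²−1)] = 1 − 6×26 / (7×48) = 1 − 156/336 ≈ 0.5357

0.5357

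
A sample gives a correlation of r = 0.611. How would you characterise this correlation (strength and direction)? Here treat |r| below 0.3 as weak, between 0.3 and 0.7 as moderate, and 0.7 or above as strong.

r = 0.611 > 0 so the relationship is positive.
|r| = 0.611, which falls in the moderate range.

moderate positive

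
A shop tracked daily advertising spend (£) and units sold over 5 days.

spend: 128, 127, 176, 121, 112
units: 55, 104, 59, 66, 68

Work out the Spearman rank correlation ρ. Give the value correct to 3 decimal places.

-0.600

Rank spend: 4, 3, 5, 2, 1
Rank units: 1, 5, 2, 3, 4
d = rank(spend) − rank(units): 3, -2, 3, -1, -3; Σd² = 32
ρ = 1 − 6Σd² / [n(n²−1)] = 1 − 6×32 / (5×24) = 1 − 192/120 ≈ -0.600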